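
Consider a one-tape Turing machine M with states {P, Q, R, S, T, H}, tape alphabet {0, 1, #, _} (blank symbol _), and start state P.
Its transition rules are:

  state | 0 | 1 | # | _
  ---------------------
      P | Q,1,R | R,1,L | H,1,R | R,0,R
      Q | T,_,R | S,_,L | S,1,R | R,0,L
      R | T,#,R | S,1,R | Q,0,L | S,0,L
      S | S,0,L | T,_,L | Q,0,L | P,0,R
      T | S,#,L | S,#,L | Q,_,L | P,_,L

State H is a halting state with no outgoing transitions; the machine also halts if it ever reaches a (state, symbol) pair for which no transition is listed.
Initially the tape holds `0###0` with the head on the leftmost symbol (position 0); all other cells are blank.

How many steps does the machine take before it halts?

P | ____[0]###0   read 0 → write 1, move R, go to Q
Q | ____1[#]##0   read # → write 1, move R, go to S
S | ____11[#]#0   read # → write 0, move L, go to Q
Q | ____1[1]0#0   read 1 → write _, move L, go to S
S | ____[1]_0#0   read 1 → write _, move L, go to T
T | ___[_]__0#0   read _ → write _, move L, go to P
P | __[_]___0#0   read _ → write 0, move R, go to R
R | __0[_]__0#0   read _ → write 0, move L, go to S
S | __[0]0__0#0   read 0 → write 0, move L, go to S
S | _[_]00__0#0   read _ → write 0, move R, go to P
P | _0[0]0__0#0   read 0 → write 1, move R, go to Q
Q | _01[0]__0#0   read 0 → write _, move R, go to T
T | _01_[_]_0#0   read _ → write _, move L, go to P
P | _01[_]__0#0   read _ → write 0, move R, go to R
R | _010[_]_0#0   read _ → write 0, move L, go to S
S | _01[0]0_0#0   read 0 → write 0, move L, go to S
S | _0[1]00_0#0   read 1 → write _, move L, go to T
T | _[0]_00_0#0   read 0 → write #, move L, go to S
S | [_]#_00_0#0   read _ → write 0, move R, go to P
P | 0[#]_00_0#0   read # → write 1, move R, go to H
H | 01[_]00_0#0
M halts after 20 transitions.

20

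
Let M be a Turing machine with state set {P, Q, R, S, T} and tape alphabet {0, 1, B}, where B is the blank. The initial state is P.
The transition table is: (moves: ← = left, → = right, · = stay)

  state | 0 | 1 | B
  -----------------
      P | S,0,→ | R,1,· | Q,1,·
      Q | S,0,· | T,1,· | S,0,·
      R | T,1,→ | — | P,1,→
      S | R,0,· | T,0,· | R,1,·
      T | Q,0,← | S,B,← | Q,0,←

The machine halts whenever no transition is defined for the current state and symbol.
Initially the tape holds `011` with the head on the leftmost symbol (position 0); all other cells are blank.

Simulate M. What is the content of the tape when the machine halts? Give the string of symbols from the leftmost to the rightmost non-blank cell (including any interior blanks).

P | B[0]11   read 0 → write 0, move →, go to S
S | B0[1]1   read 1 → write 0, move ·, go to T
T | B0[0]1   read 0 → write 0, move ←, go to Q
Q | B[0]01   read 0 → write 0, move ·, go to S
S | B[0]01   read 0 → write 0, move ·, go to R
R | B[0]01   read 0 → write 1, move →, go to T
T | B1[0]1   read 0 → write 0, move ←, go to Q
Q | B[1]01   read 1 → write 1, move ·, go to T
T | B[1]01   read 1 → write B, move ←, go to S
S | [B]B01   read B → write 1, move ·, go to R
R | [1]B01
The non-blank tape span at halt is 1B01.

1B01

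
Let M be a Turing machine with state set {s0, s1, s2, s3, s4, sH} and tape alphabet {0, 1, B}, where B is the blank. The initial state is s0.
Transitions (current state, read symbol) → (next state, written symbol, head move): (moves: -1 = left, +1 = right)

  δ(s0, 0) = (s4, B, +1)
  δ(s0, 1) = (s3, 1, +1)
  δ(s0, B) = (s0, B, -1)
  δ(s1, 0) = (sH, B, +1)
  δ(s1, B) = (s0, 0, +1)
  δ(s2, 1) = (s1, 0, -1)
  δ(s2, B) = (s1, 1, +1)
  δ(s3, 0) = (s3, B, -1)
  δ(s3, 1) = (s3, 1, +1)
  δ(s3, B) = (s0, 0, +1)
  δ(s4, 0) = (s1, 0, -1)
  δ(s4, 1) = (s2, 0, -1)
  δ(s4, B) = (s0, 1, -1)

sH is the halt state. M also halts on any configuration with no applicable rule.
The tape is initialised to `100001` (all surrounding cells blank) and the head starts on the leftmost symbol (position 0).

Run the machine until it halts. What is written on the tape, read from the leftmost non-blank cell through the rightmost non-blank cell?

10001

s0 | [1]00001B   read 1 → write 1, move +1, go to s3
s3 | 1[0]0001B   read 0 → write B, move -1, go to s3
s3 | [1]B0001B   read 1 → write 1, move +1, go to s3
s3 | 1[B]0001B   read B → write 0, move +1, go to s0
s0 | 10[0]001B   read 0 → write B, move +1, go to s4
s4 | 10B[0]01B   read 0 → write 0, move -1, go to s1
s1 | 10[B]001B   read B → write 0, move +1, go to s0
s0 | 100[0]01B   read 0 → write B, move +1, go to s4
s4 | 100B[0]1B   read 0 → write 0, move -1, go to s1
s1 | 100[B]01B   read B → write 0, move +1, go to s0
s0 | 1000[0]1B   read 0 → write B, move +1, go to s4
s4 | 1000B[1]B   read 1 → write 0, move -1, go to s2
s2 | 1000[B]0B   read B → write 1, move +1, go to s1
s1 | 10001[0]B   read 0 → write B, move +1, go to sH
sH | 10001B[B]
The non-blank tape span at halt is 10001.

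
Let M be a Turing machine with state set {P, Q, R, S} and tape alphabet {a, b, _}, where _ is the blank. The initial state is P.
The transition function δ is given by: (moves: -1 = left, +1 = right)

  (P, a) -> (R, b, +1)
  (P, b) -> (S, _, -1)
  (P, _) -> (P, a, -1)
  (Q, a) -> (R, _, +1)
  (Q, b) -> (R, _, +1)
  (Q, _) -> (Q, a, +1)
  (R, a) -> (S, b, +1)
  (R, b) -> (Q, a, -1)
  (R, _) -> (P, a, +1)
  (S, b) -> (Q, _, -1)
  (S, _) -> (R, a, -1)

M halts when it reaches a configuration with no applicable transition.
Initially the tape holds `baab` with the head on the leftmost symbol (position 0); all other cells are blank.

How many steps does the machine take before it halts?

17

P | __[b]aab__   read b → write _, move -1, go to S
S | _[_]_aab__   read _ → write a, move -1, go to R
R | [_]a_aab__   read _ → write a, move +1, go to P
P | a[a]_aab__   read a → write b, move +1, go to R
R | ab[_]aab__   read _ → write a, move +1, go to P
P | aba[a]ab__   read a → write b, move +1, go to R
R | abab[a]b__   read a → write b, move +1, go to S
S | ababb[b]__   read b → write _, move -1, go to Q
Q | abab[b]___   read b → write _, move +1, go to R
R | abab_[_]__   read _ → write a, move +1, go to P
P | abab_a[_]_   read _ → write a, move -1, go to P
P | abab_[a]a_   read a → write b, move +1, go to R
R | abab_b[a]_   read a → write b, move +1, go to S
S | abab_bb[_]   read _ → write a, move -1, go to R
R | abab_b[b]a   read b → write a, move -1, go to Q
Q | abab_[b]aa   read b → write _, move +1, go to R
R | abab__[a]a   read a → write b, move +1, go to S
S | abab__b[a]
M halts after 17 transitions.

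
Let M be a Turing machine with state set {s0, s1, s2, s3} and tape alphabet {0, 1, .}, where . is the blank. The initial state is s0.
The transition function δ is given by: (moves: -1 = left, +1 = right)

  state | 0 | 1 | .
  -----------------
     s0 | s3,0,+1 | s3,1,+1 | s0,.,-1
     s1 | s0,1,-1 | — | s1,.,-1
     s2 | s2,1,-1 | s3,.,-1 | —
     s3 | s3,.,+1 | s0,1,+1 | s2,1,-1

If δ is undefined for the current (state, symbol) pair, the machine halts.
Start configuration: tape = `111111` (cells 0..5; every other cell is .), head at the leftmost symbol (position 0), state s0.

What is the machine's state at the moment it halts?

s2

s0 | ..[1]11111.   read 1 → write 1, move +1, go to s3
s3 | ..1[1]1111.   read 1 → write 1, move +1, go to s0
s0 | ..11[1]111.   read 1 → write 1, move +1, go to s3
s3 | ..111[1]11.   read 1 → write 1, move +1, go to s0
s0 | ..1111[1]1.   read 1 → write 1, move +1, go to s3
s3 | ..11111[1].   read 1 → write 1, move +1, go to s0
s0 | ..111111[.]   read . → write ., move -1, go to s0
s0 | ..11111[1].   read 1 → write 1, move +1, go to s3
s3 | ..111111[.]   read . → write 1, move -1, go to s2
s2 | ..11111[1]1   read 1 → write ., move -1, go to s3
s3 | ..1111[1].1   read 1 → write 1, move +1, go to s0
s0 | ..11111[.]1   read . → write ., move -1, go to s0
s0 | ..1111[1].1   read 1 → write 1, move +1, go to s3
s3 | ..11111[.]1   read . → write 1, move -1, go to s2
s2 | ..1111[1]11   read 1 → write ., move -1, go to s3
s3 | ..111[1].11   read 1 → write 1, move +1, go to s0
s0 | ..1111[.]11   read . → write ., move -1, go to s0
s0 | ..111[1].11   read 1 → write 1, move +1, go to s3
s3 | ..1111[.]11   read . → write 1, move -1, go to s2
s2 | ..111[1]111   read 1 → write ., move -1, go to s3
s3 | ..11[1].111   read 1 → write 1, move +1, go to s0
s0 | ..111[.]111   read . → write ., move -1, go to s0
s0 | ..11[1].111   read 1 → write 1, move +1, go to s3
s3 | ..111[.]111   read . → write 1, move -1, go to s2
s2 | ..11[1]1111   read 1 → write ., move -1, go to s3
s3 | ..1[1].1111   read 1 → write 1, move +1, go to s0
s0 | ..11[.]1111   read . → write ., move -1, go to s0
s0 | ..1[1].1111   read 1 → write 1, move +1, go to s3
s3 | ..11[.]1111   read . → write 1, move -1, go to s2
s2 | ..1[1]11111   read 1 → write ., move -1, go to s3
s3 | ..[1].11111   read 1 → write 1, move +1, go to s0
s0 | ..1[.]11111   read . → write ., move -1, go to s0
s0 | ..[1].11111   read 1 → write 1, move +1, go to s3
s3 | ..1[.]11111   read . → write 1, move -1, go to s2
s2 | ..[1]111111   read 1 → write ., move -1, go to s3
s3 | .[.].111111   read . → write 1, move -1, go to s2
s2 | [.]1.111111
No transition is defined for (s2, .); M halts in state s2.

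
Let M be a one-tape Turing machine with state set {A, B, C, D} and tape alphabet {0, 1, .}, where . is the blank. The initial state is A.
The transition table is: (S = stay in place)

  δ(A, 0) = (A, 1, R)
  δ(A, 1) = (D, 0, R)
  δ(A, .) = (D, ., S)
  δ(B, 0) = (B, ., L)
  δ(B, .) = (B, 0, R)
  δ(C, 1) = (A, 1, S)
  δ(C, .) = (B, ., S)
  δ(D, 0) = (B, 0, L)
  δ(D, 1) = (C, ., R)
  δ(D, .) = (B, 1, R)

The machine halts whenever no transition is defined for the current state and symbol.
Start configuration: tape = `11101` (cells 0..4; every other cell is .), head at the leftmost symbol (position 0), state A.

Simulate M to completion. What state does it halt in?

B

state=A head=0 tape=.[1]1101   (A,1)→(D,0,R)
state=D head=1 tape=.0[1]101   (D,1)→(C,.,R)
state=C head=2 tape=.0.[1]01   (C,1)→(A,1,S)
state=A head=2 tape=.0.[1]01   (A,1)→(D,0,R)
state=D head=3 tape=.0.0[0]1   (D,0)→(B,0,L)
state=B head=2 tape=.0.[0]01   (B,0)→(B,.,L)
state=B head=1 tape=.0[.].01   (B,.)→(B,0,R)
state=B head=2 tape=.00[.]01   (B,.)→(B,0,R)
state=B head=3 tape=.000[0]1   (B,0)→(B,.,L)
state=B head=2 tape=.00[0].1   (B,0)→(B,.,L)
state=B head=1 tape=.0[0]..1   (B,0)→(B,.,L)
state=B head=0 tape=.[0]...1   (B,0)→(B,.,L)
state=B head=-1 tape=[.]....1   (B,.)→(B,0,R)
state=B head=0 tape=0[.]...1   (B,.)→(B,0,R)
state=B head=1 tape=00[.]..1   (B,.)→(B,0,R)
state=B head=2 tape=000[.].1   (B,.)→(B,0,R)
state=B head=3 tape=0000[.]1   (B,.)→(B,0,R)
state=B head=4 tape=00000[1]
No transition is defined for (B, 1); M halts in state B.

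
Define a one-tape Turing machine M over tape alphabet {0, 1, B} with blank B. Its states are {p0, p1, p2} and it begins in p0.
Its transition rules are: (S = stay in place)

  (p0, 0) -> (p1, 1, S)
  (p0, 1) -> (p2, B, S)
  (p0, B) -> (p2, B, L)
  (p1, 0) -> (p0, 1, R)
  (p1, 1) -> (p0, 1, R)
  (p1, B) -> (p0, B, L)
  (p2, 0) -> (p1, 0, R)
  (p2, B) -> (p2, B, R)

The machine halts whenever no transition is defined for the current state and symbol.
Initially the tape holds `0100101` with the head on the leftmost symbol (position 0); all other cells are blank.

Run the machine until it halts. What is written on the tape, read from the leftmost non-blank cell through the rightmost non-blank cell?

1B01B01

state=p0 head=0 tape=[0]100101B   (p0,0)→(p1,1,S)
state=p1 head=0 tape=[1]100101B   (p1,1)→(p0,1,R)
state=p0 head=1 tape=1[1]00101B   (p0,1)→(p2,B,S)
state=p2 head=1 tape=1[B]00101B   (p2,B)→(p2,B,R)
state=p2 head=2 tape=1B[0]0101B   (p2,0)→(p1,0,R)
state=p1 head=3 tape=1B0[0]101B   (p1,0)→(p0,1,R)
state=p0 head=4 tape=1B01[1]01B   (p0,1)→(p2,B,S)
state=p2 head=4 tape=1B01[B]01B   (p2,B)→(p2,B,R)
state=p2 head=5 tape=1B01B[0]1B   (p2,0)→(p1,0,R)
state=p1 head=6 tape=1B01B0[1]B   (p1,1)→(p0,1,R)
state=p0 head=7 tape=1B01B01[B]   (p0,B)→(p2,B,L)
state=p2 head=6 tape=1B01B0[1]B
The non-blank tape span at halt is 1B01B01.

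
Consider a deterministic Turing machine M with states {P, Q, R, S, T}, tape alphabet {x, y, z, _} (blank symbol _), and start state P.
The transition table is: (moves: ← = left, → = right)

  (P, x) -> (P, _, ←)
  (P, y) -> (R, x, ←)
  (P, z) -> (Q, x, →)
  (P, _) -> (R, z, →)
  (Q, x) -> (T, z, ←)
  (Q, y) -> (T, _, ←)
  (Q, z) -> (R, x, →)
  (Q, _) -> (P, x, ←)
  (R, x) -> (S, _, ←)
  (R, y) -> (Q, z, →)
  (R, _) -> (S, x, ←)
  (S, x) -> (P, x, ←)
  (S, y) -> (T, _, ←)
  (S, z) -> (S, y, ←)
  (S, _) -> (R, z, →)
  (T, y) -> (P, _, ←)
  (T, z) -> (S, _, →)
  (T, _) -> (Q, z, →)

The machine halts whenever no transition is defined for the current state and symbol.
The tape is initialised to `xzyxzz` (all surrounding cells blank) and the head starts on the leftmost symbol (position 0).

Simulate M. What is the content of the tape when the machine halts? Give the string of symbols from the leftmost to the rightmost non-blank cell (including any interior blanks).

state=P head=0 tape=__[x]zyxzz   (P,x)→(P,_,←)
state=P head=-1 tape=_[_]_zyxzz   (P,_)→(R,z,→)
state=R head=0 tape=_z[_]zyxzz   (R,_)→(S,x,←)
state=S head=-1 tape=_[z]xzyxzz   (S,z)→(S,y,←)
state=S head=-2 tape=[_]yxzyxzz   (S,_)→(R,z,→)
state=R head=-1 tape=z[y]xzyxzz   (R,y)→(Q,z,→)
state=Q head=0 tape=zz[x]zyxzz   (Q,x)→(T,z,←)
state=T head=-1 tape=z[z]zzyxzz   (T,z)→(S,_,→)
state=S head=0 tape=z_[z]zyxzz   (S,z)→(S,y,←)
state=S head=-1 tape=z[_]yzyxzz   (S,_)→(R,z,→)
state=R head=0 tape=zz[y]zyxzz   (R,y)→(Q,z,→)
state=Q head=1 tape=zzz[z]yxzz   (Q,z)→(R,x,→)
state=R head=2 tape=zzzx[y]xzz   (R,y)→(Q,z,→)
state=Q head=3 tape=zzzxz[x]zz   (Q,x)→(T,z,←)
state=T head=2 tape=zzzx[z]zzz   (T,z)→(S,_,→)
state=S head=3 tape=zzzx_[z]zz   (S,z)→(S,y,←)
state=S head=2 tape=zzzx[_]yzz   (S,_)→(R,z,→)
state=R head=3 tape=zzzxz[y]zz   (R,y)→(Q,z,→)
state=Q head=4 tape=zzzxzz[z]z   (Q,z)→(R,x,→)
state=R head=5 tape=zzzxzzx[z]
The non-blank tape span at halt is zzzxzzxz.

zzzxzzxz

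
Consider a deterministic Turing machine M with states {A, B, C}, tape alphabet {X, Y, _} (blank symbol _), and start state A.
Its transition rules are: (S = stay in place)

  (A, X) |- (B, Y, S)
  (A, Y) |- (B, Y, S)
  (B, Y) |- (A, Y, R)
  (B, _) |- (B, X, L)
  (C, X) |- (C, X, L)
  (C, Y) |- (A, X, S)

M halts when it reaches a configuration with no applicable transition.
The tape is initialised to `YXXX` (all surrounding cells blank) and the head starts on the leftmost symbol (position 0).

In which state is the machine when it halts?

A

A | [Y]XXX_   read Y → write Y, move S, go to B
B | [Y]XXX_   read Y → write Y, move R, go to A
A | Y[X]XX_   read X → write Y, move S, go to B
B | Y[Y]XX_   read Y → write Y, move R, go to A
A | YY[X]X_   read X → write Y, move S, go to B
B | YY[Y]X_   read Y → write Y, move R, go to A
A | YYY[X]_   read X → write Y, move S, go to B
B | YYY[Y]_   read Y → write Y, move R, go to A
A | YYYY[_]
No transition is defined for (A, _); M halts in state A.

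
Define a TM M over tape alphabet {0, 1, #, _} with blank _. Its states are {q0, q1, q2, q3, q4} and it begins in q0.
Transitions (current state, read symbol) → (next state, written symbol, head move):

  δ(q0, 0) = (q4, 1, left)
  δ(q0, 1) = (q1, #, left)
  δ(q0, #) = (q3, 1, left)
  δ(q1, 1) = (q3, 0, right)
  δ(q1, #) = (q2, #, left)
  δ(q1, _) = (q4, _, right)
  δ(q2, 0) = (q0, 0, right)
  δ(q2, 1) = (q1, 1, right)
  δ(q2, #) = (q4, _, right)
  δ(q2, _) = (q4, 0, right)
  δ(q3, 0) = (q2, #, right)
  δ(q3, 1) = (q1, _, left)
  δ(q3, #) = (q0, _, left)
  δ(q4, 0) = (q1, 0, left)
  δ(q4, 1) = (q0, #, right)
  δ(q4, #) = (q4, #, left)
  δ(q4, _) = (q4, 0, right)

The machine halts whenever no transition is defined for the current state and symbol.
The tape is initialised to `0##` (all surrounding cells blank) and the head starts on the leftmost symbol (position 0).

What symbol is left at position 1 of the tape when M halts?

q0 | __[0]##   read 0 → write 1, move left, go to q4
q4 | _[_]1##   read _ → write 0, move right, go to q4
q4 | _0[1]##   read 1 → write #, move right, go to q0
q0 | _0#[#]#   read # → write 1, move left, go to q3
q3 | _0[#]1#   read # → write _, move left, go to q0
q0 | _[0]_1#   read 0 → write 1, move left, go to q4
q4 | [_]1_1#   read _ → write 0, move right, go to q4
q4 | 0[1]_1#   read 1 → write #, move right, go to q0
q0 | 0#[_]1#
Cell 1 holds 1 when M halts.

1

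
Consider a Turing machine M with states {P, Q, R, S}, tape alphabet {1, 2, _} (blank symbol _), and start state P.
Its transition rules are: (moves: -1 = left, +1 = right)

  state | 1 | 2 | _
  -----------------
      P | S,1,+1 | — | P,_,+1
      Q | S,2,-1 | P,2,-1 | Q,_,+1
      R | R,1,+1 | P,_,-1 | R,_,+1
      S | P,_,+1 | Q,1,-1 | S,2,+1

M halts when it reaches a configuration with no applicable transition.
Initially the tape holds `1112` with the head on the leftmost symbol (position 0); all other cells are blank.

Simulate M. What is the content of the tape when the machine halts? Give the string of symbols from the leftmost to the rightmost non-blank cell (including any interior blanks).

state=P head=0 tape=__[1]112   (P,1)→(S,1,+1)
state=S head=1 tape=__1[1]12   (S,1)→(P,_,+1)
state=P head=2 tape=__1_[1]2   (P,1)→(S,1,+1)
state=S head=3 tape=__1_1[2]   (S,2)→(Q,1,-1)
state=Q head=2 tape=__1_[1]1   (Q,1)→(S,2,-1)
state=S head=1 tape=__1[_]21   (S,_)→(S,2,+1)
state=S head=2 tape=__12[2]1   (S,2)→(Q,1,-1)
state=Q head=1 tape=__1[2]11   (Q,2)→(P,2,-1)
state=P head=0 tape=__[1]211   (P,1)→(S,1,+1)
state=S head=1 tape=__1[2]11   (S,2)→(Q,1,-1)
state=Q head=0 tape=__[1]111   (Q,1)→(S,2,-1)
state=S head=-1 tape=_[_]2111   (S,_)→(S,2,+1)
state=S head=0 tape=_2[2]111   (S,2)→(Q,1,-1)
state=Q head=-1 tape=_[2]1111   (Q,2)→(P,2,-1)
state=P head=-2 tape=[_]21111   (P,_)→(P,_,+1)
state=P head=-1 tape=_[2]1111
The non-blank tape span at halt is 21111.

21111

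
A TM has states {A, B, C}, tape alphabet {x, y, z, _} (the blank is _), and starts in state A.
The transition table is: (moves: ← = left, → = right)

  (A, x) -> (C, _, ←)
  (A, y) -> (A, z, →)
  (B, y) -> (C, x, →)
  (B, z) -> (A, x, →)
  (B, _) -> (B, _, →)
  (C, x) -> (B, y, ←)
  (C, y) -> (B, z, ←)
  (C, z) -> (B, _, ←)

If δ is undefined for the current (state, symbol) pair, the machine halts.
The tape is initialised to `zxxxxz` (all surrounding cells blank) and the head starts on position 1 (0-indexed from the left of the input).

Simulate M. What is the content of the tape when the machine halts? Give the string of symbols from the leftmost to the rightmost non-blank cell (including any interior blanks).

xxxz

A | _z[x]xxxz   read x → write _, move ←, go to C
C | _[z]_xxxz   read z → write _, move ←, go to B
B | [_]__xxxz   read _ → write _, move →, go to B
B | _[_]_xxxz   read _ → write _, move →, go to B
B | __[_]xxxz   read _ → write _, move →, go to B
B | ___[x]xxz
The non-blank tape span at halt is xxxz.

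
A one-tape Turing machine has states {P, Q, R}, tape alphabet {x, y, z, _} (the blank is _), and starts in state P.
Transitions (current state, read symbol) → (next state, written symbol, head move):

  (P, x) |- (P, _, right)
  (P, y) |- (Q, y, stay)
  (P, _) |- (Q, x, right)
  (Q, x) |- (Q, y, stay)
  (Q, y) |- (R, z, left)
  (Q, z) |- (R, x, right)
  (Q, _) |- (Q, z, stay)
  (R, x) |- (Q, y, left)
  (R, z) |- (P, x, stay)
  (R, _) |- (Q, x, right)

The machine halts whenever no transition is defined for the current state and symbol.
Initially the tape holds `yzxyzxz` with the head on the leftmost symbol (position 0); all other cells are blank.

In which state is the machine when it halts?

P

state=P head=0 tape=_[y]zxyzxz   (P,y)→(Q,y,stay)
state=Q head=0 tape=_[y]zxyzxz   (Q,y)→(R,z,left)
state=R head=-1 tape=[_]zzxyzxz   (R,_)→(Q,x,right)
state=Q head=0 tape=x[z]zxyzxz   (Q,z)→(R,x,right)
state=R head=1 tape=xx[z]xyzxz   (R,z)→(P,x,stay)
state=P head=1 tape=xx[x]xyzxz   (P,x)→(P,_,right)
state=P head=2 tape=xx_[x]yzxz   (P,x)→(P,_,right)
state=P head=3 tape=xx__[y]zxz   (P,y)→(Q,y,stay)
state=Q head=3 tape=xx__[y]zxz   (Q,y)→(R,z,left)
state=R head=2 tape=xx_[_]zzxz   (R,_)→(Q,x,right)
state=Q head=3 tape=xx_x[z]zxz   (Q,z)→(R,x,right)
state=R head=4 tape=xx_xx[z]xz   (R,z)→(P,x,stay)
state=P head=4 tape=xx_xx[x]xz   (P,x)→(P,_,right)
state=P head=5 tape=xx_xx_[x]z   (P,x)→(P,_,right)
state=P head=6 tape=xx_xx__[z]
No transition is defined for (P, z); M halts in state P.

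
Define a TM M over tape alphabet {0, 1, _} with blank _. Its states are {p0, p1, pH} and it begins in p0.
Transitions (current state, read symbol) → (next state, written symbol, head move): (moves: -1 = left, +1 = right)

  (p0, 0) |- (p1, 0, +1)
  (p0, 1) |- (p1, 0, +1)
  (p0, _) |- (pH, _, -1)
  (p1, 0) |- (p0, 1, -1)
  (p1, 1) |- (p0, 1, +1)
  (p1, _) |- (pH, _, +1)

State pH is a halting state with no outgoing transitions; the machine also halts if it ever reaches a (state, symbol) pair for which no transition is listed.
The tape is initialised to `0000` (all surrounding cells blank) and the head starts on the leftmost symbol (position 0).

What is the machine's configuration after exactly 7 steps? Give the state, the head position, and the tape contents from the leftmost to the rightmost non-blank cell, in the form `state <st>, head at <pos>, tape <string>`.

state p1, head at 3, tape 0101

p0 | [0]000   read 0 → write 0, move +1, go to p1
p1 | 0[0]00   read 0 → write 1, move -1, go to p0
p0 | [0]100   read 0 → write 0, move +1, go to p1
p1 | 0[1]00   read 1 → write 1, move +1, go to p0
p0 | 01[0]0   read 0 → write 0, move +1, go to p1
p1 | 010[0]   read 0 → write 1, move -1, go to p0
p0 | 01[0]1   read 0 → write 0, move +1, go to p1
p1 | 010[1]
After 7 steps: state p1, head at 3, tape 0101.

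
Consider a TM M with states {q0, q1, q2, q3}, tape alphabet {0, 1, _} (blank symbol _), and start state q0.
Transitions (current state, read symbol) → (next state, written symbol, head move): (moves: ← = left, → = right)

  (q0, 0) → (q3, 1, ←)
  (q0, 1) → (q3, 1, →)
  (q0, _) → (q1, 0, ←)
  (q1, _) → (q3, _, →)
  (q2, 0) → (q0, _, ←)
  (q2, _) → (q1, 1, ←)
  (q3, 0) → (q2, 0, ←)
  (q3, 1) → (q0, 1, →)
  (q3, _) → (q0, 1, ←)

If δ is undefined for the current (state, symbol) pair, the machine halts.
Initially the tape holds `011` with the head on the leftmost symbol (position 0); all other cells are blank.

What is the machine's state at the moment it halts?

q1

state=q0 head=0 tape=____[0]11__   (q0,0)→(q3,1,←)
state=q3 head=-1 tape=___[_]111__   (q3,_)→(q0,1,←)
state=q0 head=-2 tape=__[_]1111__   (q0,_)→(q1,0,←)
state=q1 head=-3 tape=_[_]01111__   (q1,_)→(q3,_,→)
state=q3 head=-2 tape=__[0]1111__   (q3,0)→(q2,0,←)
state=q2 head=-3 tape=_[_]01111__   (q2,_)→(q1,1,←)
state=q1 head=-4 tape=[_]101111__   (q1,_)→(q3,_,→)
state=q3 head=-3 tape=_[1]01111__   (q3,1)→(q0,1,→)
state=q0 head=-2 tape=_1[0]1111__   (q0,0)→(q3,1,←)
state=q3 head=-3 tape=_[1]11111__   (q3,1)→(q0,1,→)
state=q0 head=-2 tape=_1[1]1111__   (q0,1)→(q3,1,→)
state=q3 head=-1 tape=_11[1]111__   (q3,1)→(q0,1,→)
state=q0 head=0 tape=_111[1]11__   (q0,1)→(q3,1,→)
state=q3 head=1 tape=_1111[1]1__   (q3,1)→(q0,1,→)
state=q0 head=2 tape=_11111[1]__   (q0,1)→(q3,1,→)
state=q3 head=3 tape=_111111[_]_   (q3,_)→(q0,1,←)
state=q0 head=2 tape=_11111[1]1_   (q0,1)→(q3,1,→)
state=q3 head=3 tape=_111111[1]_   (q3,1)→(q0,1,→)
state=q0 head=4 tape=_1111111[_]   (q0,_)→(q1,0,←)
state=q1 head=3 tape=_111111[1]0
No transition is defined for (q1, 1); M halts in state q1.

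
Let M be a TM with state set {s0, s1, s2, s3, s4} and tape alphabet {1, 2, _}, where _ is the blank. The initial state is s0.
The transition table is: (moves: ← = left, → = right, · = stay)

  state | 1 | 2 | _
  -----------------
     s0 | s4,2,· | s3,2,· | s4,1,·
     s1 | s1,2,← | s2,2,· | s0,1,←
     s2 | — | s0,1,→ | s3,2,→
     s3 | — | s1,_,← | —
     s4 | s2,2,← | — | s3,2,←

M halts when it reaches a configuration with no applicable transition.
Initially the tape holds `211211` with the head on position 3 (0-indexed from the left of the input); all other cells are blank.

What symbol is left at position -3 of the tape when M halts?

1

s0 | ___211[2]11   read 2 → write 2, move ·, go to s3
s3 | ___211[2]11   read 2 → write _, move ←, go to s1
s1 | ___21[1]_11   read 1 → write 2, move ←, go to s1
s1 | ___2[1]2_11   read 1 → write 2, move ←, go to s1
s1 | ___[2]22_11   read 2 → write 2, move ·, go to s2
s2 | ___[2]22_11   read 2 → write 1, move →, go to s0
s0 | ___1[2]2_11   read 2 → write 2, move ·, go to s3
s3 | ___1[2]2_11   read 2 → write _, move ←, go to s1
s1 | ___[1]_2_11   read 1 → write 2, move ←, go to s1
s1 | __[_]2_2_11   read _ → write 1, move ←, go to s0
s0 | _[_]12_2_11   read _ → write 1, move ·, go to s4
s4 | _[1]12_2_11   read 1 → write 2, move ←, go to s2
s2 | [_]212_2_11   read _ → write 2, move →, go to s3
s3 | 2[2]12_2_11   read 2 → write _, move ←, go to s1
s1 | [2]_12_2_11   read 2 → write 2, move ·, go to s2
s2 | [2]_12_2_11   read 2 → write 1, move →, go to s0
s0 | 1[_]12_2_11   read _ → write 1, move ·, go to s4
s4 | 1[1]12_2_11   read 1 → write 2, move ←, go to s2
s2 | [1]212_2_11
Cell -3 holds 1 when M halts.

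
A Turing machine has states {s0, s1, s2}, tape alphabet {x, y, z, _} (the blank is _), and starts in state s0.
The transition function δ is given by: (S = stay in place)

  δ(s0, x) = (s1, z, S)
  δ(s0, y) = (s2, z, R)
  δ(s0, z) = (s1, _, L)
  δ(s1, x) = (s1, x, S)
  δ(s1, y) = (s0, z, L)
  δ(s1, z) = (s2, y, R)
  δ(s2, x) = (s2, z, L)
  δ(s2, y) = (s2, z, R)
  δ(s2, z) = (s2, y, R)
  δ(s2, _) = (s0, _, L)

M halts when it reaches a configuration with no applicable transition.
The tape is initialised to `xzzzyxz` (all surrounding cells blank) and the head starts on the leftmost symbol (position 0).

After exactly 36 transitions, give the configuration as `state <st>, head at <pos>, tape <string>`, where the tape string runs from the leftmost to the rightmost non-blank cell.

state s2, head at 3, tape yyz

state=s0 head=0 tape=[x]zzzyxz_   (s0,x)→(s1,z,S)
state=s1 head=0 tape=[z]zzzyxz_   (s1,z)→(s2,y,R)
state=s2 head=1 tape=y[z]zzyxz_   (s2,z)→(s2,y,R)
state=s2 head=2 tape=yy[z]zyxz_   (s2,z)→(s2,y,R)
state=s2 head=3 tape=yyy[z]yxz_   (s2,z)→(s2,y,R)
state=s2 head=4 tape=yyyy[y]xz_   (s2,y)→(s2,z,R)
state=s2 head=5 tape=yyyyz[x]z_   (s2,x)→(s2,z,L)
state=s2 head=4 tape=yyyy[z]zz_   (s2,z)→(s2,y,R)
state=s2 head=5 tape=yyyyy[z]z_   (s2,z)→(s2,y,R)
state=s2 head=6 tape=yyyyyy[z]_   (s2,z)→(s2,y,R)
state=s2 head=7 tape=yyyyyyy[_]   (s2,_)→(s0,_,L)
state=s0 head=6 tape=yyyyyy[y]_   (s0,y)→(s2,z,R)
state=s2 head=7 tape=yyyyyyz[_]   (s2,_)→(s0,_,L)
state=s0 head=6 tape=yyyyyy[z]_   (s0,z)→(s1,_,L)
state=s1 head=5 tape=yyyyy[y]__   (s1,y)→(s0,z,L)
state=s0 head=4 tape=yyyy[y]z__   (s0,y)→(s2,z,R)
state=s2 head=5 tape=yyyyz[z]__   (s2,z)→(s2,y,R)
state=s2 head=6 tape=yyyyzy[_]_   (s2,_)→(s0,_,L)
state=s0 head=5 tape=yyyyz[y]__   (s0,y)→(s2,z,R)
state=s2 head=6 tape=yyyyzz[_]_   (s2,_)→(s0,_,L)
state=s0 head=5 tape=yyyyz[z]__   (s0,z)→(s1,_,L)
state=s1 head=4 tape=yyyy[z]___   (s1,z)→(s2,y,R)
state=s2 head=5 tape=yyyyy[_]__   (s2,_)→(s0,_,L)
state=s0 head=4 tape=yyyy[y]___   (s0,y)→(s2,z,R)
state=s2 head=5 tape=yyyyz[_]__   (s2,_)→(s0,_,L)
state=s0 head=4 tape=yyyy[z]___   (s0,z)→(s1,_,L)
state=s1 head=3 tape=yyy[y]____   (s1,y)→(s0,z,L)
state=s0 head=2 tape=yy[y]z____   (s0,y)→(s2,z,R)
state=s2 head=3 tape=yyz[z]____   (s2,z)→(s2,y,R)
state=s2 head=4 tape=yyzy[_]___   (s2,_)→(s0,_,L)
state=s0 head=3 tape=yyz[y]____   (s0,y)→(s2,z,R)
state=s2 head=4 tape=yyzz[_]___   (s2,_)→(s0,_,L)
state=s0 head=3 tape=yyz[z]____   (s0,z)→(s1,_,L)
state=s1 head=2 tape=yy[z]_____   (s1,z)→(s2,y,R)
state=s2 head=3 tape=yyy[_]____   (s2,_)→(s0,_,L)
state=s0 head=2 tape=yy[y]_____   (s0,y)→(s2,z,R)
state=s2 head=3 tape=yyz[_]____
After 36 steps: state s2, head at 3, tape yyz.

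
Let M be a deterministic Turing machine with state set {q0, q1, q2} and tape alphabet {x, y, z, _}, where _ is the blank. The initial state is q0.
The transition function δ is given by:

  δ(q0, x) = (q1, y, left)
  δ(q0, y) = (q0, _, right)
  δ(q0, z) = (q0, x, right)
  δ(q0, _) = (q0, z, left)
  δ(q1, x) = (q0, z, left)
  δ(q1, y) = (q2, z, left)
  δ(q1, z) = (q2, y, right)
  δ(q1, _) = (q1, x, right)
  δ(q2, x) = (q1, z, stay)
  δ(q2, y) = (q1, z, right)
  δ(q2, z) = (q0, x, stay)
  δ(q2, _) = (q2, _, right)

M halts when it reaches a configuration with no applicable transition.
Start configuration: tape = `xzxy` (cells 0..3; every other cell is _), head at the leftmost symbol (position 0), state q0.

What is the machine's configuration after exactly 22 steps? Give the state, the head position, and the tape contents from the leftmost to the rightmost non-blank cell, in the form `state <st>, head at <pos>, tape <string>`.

state q1, head at -2, tape xyyyzxy

state=q0 head=0 tape=___[x]zxy   (q0,x)→(q1,y,left)
state=q1 head=-1 tape=__[_]yzxy   (q1,_)→(q1,x,right)
state=q1 head=0 tape=__x[y]zxy   (q1,y)→(q2,z,left)
state=q2 head=-1 tape=__[x]zzxy   (q2,x)→(q1,z,stay)
state=q1 head=-1 tape=__[z]zzxy   (q1,z)→(q2,y,right)
state=q2 head=0 tape=__y[z]zxy   (q2,z)→(q0,x,stay)
state=q0 head=0 tape=__y[x]zxy   (q0,x)→(q1,y,left)
state=q1 head=-1 tape=__[y]yzxy   (q1,y)→(q2,z,left)
state=q2 head=-2 tape=_[_]zyzxy   (q2,_)→(q2,_,right)
state=q2 head=-1 tape=__[z]yzxy   (q2,z)→(q0,x,stay)
state=q0 head=-1 tape=__[x]yzxy   (q0,x)→(q1,y,left)
state=q1 head=-2 tape=_[_]yyzxy   (q1,_)→(q1,x,right)
state=q1 head=-1 tape=_x[y]yzxy   (q1,y)→(q2,z,left)
state=q2 head=-2 tape=_[x]zyzxy   (q2,x)→(q1,z,stay)
state=q1 head=-2 tape=_[z]zyzxy   (q1,z)→(q2,y,right)
state=q2 head=-1 tape=_y[z]yzxy   (q2,z)→(q0,x,stay)
state=q0 head=-1 tape=_y[x]yzxy   (q0,x)→(q1,y,left)
state=q1 head=-2 tape=_[y]yyzxy   (q1,y)→(q2,z,left)
state=q2 head=-3 tape=[_]zyyzxy   (q2,_)→(q2,_,right)
state=q2 head=-2 tape=_[z]yyzxy   (q2,z)→(q0,x,stay)
state=q0 head=-2 tape=_[x]yyzxy   (q0,x)→(q1,y,left)
state=q1 head=-3 tape=[_]yyyzxy   (q1,_)→(q1,x,right)
state=q1 head=-2 tape=x[y]yyzxy
After 22 steps: state q1, head at -2, tape xyyyzxy.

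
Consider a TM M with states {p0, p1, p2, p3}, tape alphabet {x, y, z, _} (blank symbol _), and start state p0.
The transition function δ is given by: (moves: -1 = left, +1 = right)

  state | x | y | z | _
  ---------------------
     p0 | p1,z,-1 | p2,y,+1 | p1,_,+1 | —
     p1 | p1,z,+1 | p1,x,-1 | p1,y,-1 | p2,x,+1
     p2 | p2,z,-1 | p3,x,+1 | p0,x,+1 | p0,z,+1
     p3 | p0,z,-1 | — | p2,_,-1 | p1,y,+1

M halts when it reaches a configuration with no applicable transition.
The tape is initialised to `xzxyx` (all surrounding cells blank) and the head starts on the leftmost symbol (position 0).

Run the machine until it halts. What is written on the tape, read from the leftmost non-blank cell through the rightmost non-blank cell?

p0 | ___[x]zxyx   read x → write z, move -1, go to p1
p1 | __[_]zzxyx   read _ → write x, move +1, go to p2
p2 | __x[z]zxyx   read z → write x, move +1, go to p0
p0 | __xx[z]xyx   read z → write _, move +1, go to p1
p1 | __xx_[x]yx   read x → write z, move +1, go to p1
p1 | __xx_z[y]x   read y → write x, move -1, go to p1
p1 | __xx_[z]xx   read z → write y, move -1, go to p1
p1 | __xx[_]yxx   read _ → write x, move +1, go to p2
p2 | __xxx[y]xx   read y → write x, move +1, go to p3
p3 | __xxxx[x]x   read x → write z, move -1, go to p0
p0 | __xxx[x]zx   read x → write z, move -1, go to p1
p1 | __xx[x]zzx   read x → write z, move +1, go to p1
p1 | __xxz[z]zx   read z → write y, move -1, go to p1
p1 | __xx[z]yzx   read z → write y, move -1, go to p1
p1 | __x[x]yyzx   read x → write z, move +1, go to p1
p1 | __xz[y]yzx   read y → write x, move -1, go to p1
p1 | __x[z]xyzx   read z → write y, move -1, go to p1
p1 | __[x]yxyzx   read x → write z, move +1, go to p1
p1 | __z[y]xyzx   read y → write x, move -1, go to p1
p1 | __[z]xxyzx   read z → write y, move -1, go to p1
p1 | _[_]yxxyzx   read _ → write x, move +1, go to p2
p2 | _x[y]xxyzx   read y → write x, move +1, go to p3
p3 | _xx[x]xyzx   read x → write z, move -1, go to p0
p0 | _x[x]zxyzx   read x → write z, move -1, go to p1
p1 | _[x]zzxyzx   read x → write z, move +1, go to p1
p1 | _z[z]zxyzx   read z → write y, move -1, go to p1
p1 | _[z]yzxyzx   read z → write y, move -1, go to p1
p1 | [_]yyzxyzx   read _ → write x, move +1, go to p2
p2 | x[y]yzxyzx   read y → write x, move +1, go to p3
p3 | xx[y]zxyzx
The non-blank tape span at halt is xxyzxyzx.

xxyzxyzx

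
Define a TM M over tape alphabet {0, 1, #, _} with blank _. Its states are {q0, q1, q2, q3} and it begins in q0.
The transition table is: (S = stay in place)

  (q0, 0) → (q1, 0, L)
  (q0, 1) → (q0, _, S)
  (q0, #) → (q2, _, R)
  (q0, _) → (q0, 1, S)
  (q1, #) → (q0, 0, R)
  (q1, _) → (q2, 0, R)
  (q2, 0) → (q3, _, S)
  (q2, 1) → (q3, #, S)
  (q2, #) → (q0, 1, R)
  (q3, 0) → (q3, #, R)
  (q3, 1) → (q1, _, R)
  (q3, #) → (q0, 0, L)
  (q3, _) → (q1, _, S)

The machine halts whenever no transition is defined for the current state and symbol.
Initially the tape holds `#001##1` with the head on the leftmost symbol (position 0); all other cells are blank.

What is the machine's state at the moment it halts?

q1

state=q0 head=0 tape=[#]001##1   (q0,#)→(q2,_,R)
state=q2 head=1 tape=_[0]01##1   (q2,0)→(q3,_,S)
state=q3 head=1 tape=_[_]01##1   (q3,_)→(q1,_,S)
state=q1 head=1 tape=_[_]01##1   (q1,_)→(q2,0,R)
state=q2 head=2 tape=_0[0]1##1   (q2,0)→(q3,_,S)
state=q3 head=2 tape=_0[_]1##1   (q3,_)→(q1,_,S)
state=q1 head=2 tape=_0[_]1##1   (q1,_)→(q2,0,R)
state=q2 head=3 tape=_00[1]##1   (q2,1)→(q3,#,S)
state=q3 head=3 tape=_00[#]##1   (q3,#)→(q0,0,L)
state=q0 head=2 tape=_0[0]0##1   (q0,0)→(q1,0,L)
state=q1 head=1 tape=_[0]00##1
No transition is defined for (q1, 0); M halts in state q1.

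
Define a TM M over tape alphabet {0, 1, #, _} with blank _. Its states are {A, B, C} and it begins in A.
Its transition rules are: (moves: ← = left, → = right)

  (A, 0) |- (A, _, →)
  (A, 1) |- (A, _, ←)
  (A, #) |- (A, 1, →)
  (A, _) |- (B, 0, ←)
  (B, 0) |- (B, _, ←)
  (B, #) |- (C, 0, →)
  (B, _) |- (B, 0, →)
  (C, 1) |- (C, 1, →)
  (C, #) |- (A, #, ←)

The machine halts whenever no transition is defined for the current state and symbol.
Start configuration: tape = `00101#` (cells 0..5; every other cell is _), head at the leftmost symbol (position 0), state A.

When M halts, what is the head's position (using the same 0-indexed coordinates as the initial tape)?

4

state=A head=0 tape=__[0]0101#   (A,0)→(A,_,→)
state=A head=1 tape=___[0]101#   (A,0)→(A,_,→)
state=A head=2 tape=____[1]01#   (A,1)→(A,_,←)
state=A head=1 tape=___[_]_01#   (A,_)→(B,0,←)
state=B head=0 tape=__[_]0_01#   (B,_)→(B,0,→)
state=B head=1 tape=__0[0]_01#   (B,0)→(B,_,←)
state=B head=0 tape=__[0]__01#   (B,0)→(B,_,←)
state=B head=-1 tape=_[_]___01#   (B,_)→(B,0,→)
state=B head=0 tape=_0[_]__01#   (B,_)→(B,0,→)
state=B head=1 tape=_00[_]_01#   (B,_)→(B,0,→)
state=B head=2 tape=_000[_]01#   (B,_)→(B,0,→)
state=B head=3 tape=_0000[0]1#   (B,0)→(B,_,←)
state=B head=2 tape=_000[0]_1#   (B,0)→(B,_,←)
state=B head=1 tape=_00[0]__1#   (B,0)→(B,_,←)
state=B head=0 tape=_0[0]___1#   (B,0)→(B,_,←)
state=B head=-1 tape=_[0]____1#   (B,0)→(B,_,←)
state=B head=-2 tape=[_]_____1#   (B,_)→(B,0,→)
state=B head=-1 tape=0[_]____1#   (B,_)→(B,0,→)
state=B head=0 tape=00[_]___1#   (B,_)→(B,0,→)
state=B head=1 tape=000[_]__1#   (B,_)→(B,0,→)
state=B head=2 tape=0000[_]_1#   (B,_)→(B,0,→)
state=B head=3 tape=00000[_]1#   (B,_)→(B,0,→)
state=B head=4 tape=000000[1]#
At halt the head is at cell 4.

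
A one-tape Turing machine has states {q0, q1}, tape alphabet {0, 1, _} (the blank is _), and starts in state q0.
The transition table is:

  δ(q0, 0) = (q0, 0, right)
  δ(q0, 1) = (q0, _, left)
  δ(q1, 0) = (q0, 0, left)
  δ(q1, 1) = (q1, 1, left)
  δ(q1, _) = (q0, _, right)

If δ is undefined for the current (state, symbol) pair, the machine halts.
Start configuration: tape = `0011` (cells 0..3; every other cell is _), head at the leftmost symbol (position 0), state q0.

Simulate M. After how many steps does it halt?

state=q0 head=0 tape=[0]011   (q0,0)→(q0,0,right)
state=q0 head=1 tape=0[0]11   (q0,0)→(q0,0,right)
state=q0 head=2 tape=00[1]1   (q0,1)→(q0,_,left)
state=q0 head=1 tape=0[0]_1   (q0,0)→(q0,0,right)
state=q0 head=2 tape=00[_]1
M halts after 4 transitions.

4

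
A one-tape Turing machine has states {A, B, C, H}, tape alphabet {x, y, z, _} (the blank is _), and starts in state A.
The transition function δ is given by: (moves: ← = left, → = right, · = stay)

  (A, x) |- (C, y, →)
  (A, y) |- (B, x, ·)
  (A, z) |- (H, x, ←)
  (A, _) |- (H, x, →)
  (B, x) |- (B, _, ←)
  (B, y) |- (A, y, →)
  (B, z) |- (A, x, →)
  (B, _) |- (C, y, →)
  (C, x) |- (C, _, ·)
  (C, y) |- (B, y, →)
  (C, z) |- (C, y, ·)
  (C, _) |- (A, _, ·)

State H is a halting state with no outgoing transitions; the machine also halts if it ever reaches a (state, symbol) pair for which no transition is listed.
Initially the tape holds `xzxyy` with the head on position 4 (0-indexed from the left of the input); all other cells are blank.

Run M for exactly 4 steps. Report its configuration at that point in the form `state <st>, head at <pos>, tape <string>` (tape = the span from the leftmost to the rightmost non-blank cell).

state=A head=4 tape=xzxy[y]_   (A,y)→(B,x,·)
state=B head=4 tape=xzxy[x]_   (B,x)→(B,_,←)
state=B head=3 tape=xzx[y]__   (B,y)→(A,y,→)
state=A head=4 tape=xzxy[_]_   (A,_)→(H,x,→)
state=H head=5 tape=xzxyx[_]
After 4 steps: state H, head at 5, tape xzxyx.

state H, head at 5, tape xzxyx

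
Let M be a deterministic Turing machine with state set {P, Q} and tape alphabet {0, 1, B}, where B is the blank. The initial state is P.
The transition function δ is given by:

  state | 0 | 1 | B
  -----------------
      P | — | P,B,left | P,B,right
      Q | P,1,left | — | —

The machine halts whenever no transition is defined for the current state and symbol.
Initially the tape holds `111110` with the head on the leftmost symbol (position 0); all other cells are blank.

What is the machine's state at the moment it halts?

P

P | B[1]11110   read 1 → write B, move left, go to P
P | [B]B11110   read B → write B, move right, go to P
P | B[B]11110   read B → write B, move right, go to P
P | BB[1]1110   read 1 → write B, move left, go to P
P | B[B]B1110   read B → write B, move right, go to P
P | BB[B]1110   read B → write B, move right, go to P
P | BBB[1]110   read 1 → write B, move left, go to P
P | BB[B]B110   read B → write B, move right, go to P
P | BBB[B]110   read B → write B, move right, go to P
P | BBBB[1]10   read 1 → write B, move left, go to P
P | BBB[B]B10   read B → write B, move right, go to P
P | BBBB[B]10   read B → write B, move right, go to P
P | BBBBB[1]0   read 1 → write B, move left, go to P
P | BBBB[B]B0   read B → write B, move right, go to P
P | BBBBB[B]0   read B → write B, move right, go to P
P | BBBBBB[0]
No transition is defined for (P, 0); M halts in state P.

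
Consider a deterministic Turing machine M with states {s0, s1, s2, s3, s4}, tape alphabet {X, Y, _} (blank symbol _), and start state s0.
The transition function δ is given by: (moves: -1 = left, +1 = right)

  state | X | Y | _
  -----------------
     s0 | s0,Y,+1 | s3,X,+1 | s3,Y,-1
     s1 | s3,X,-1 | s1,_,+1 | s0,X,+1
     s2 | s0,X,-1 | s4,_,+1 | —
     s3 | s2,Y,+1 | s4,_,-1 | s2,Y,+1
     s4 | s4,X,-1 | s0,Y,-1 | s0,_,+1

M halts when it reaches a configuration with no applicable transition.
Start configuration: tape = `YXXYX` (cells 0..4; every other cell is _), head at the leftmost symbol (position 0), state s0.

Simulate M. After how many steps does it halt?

31

state=s0 head=0 tape=[Y]XXYX_   (s0,Y)→(s3,X,+1)
state=s3 head=1 tape=X[X]XYX_   (s3,X)→(s2,Y,+1)
state=s2 head=2 tape=XY[X]YX_   (s2,X)→(s0,X,-1)
state=s0 head=1 tape=X[Y]XYX_   (s0,Y)→(s3,X,+1)
state=s3 head=2 tape=XX[X]YX_   (s3,X)→(s2,Y,+1)
state=s2 head=3 tape=XXY[Y]X_   (s2,Y)→(s4,_,+1)
state=s4 head=4 tape=XXY_[X]_   (s4,X)→(s4,X,-1)
state=s4 head=3 tape=XXY[_]X_   (s4,_)→(s0,_,+1)
state=s0 head=4 tape=XXY_[X]_   (s0,X)→(s0,Y,+1)
state=s0 head=5 tape=XXY_Y[_]   (s0,_)→(s3,Y,-1)
state=s3 head=4 tape=XXY_[Y]Y   (s3,Y)→(s4,_,-1)
state=s4 head=3 tape=XXY[_]_Y   (s4,_)→(s0,_,+1)
state=s0 head=4 tape=XXY_[_]Y   (s0,_)→(s3,Y,-1)
state=s3 head=3 tape=XXY[_]YY   (s3,_)→(s2,Y,+1)
state=s2 head=4 tape=XXYY[Y]Y   (s2,Y)→(s4,_,+1)
state=s4 head=5 tape=XXYY_[Y]   (s4,Y)→(s0,Y,-1)
state=s0 head=4 tape=XXYY[_]Y   (s0,_)→(s3,Y,-1)
state=s3 head=3 tape=XXY[Y]YY   (s3,Y)→(s4,_,-1)
state=s4 head=2 tape=XX[Y]_YY   (s4,Y)→(s0,Y,-1)
state=s0 head=1 tape=X[X]Y_YY   (s0,X)→(s0,Y,+1)
state=s0 head=2 tape=XY[Y]_YY   (s0,Y)→(s3,X,+1)
state=s3 head=3 tape=XYX[_]YY   (s3,_)→(s2,Y,+1)
state=s2 head=4 tape=XYXY[Y]Y   (s2,Y)→(s4,_,+1)
state=s4 head=5 tape=XYXY_[Y]   (s4,Y)→(s0,Y,-1)
state=s0 head=4 tape=XYXY[_]Y   (s0,_)→(s3,Y,-1)
state=s3 head=3 tape=XYX[Y]YY   (s3,Y)→(s4,_,-1)
state=s4 head=2 tape=XY[X]_YY   (s4,X)→(s4,X,-1)
state=s4 head=1 tape=X[Y]X_YY   (s4,Y)→(s0,Y,-1)
state=s0 head=0 tape=[X]YX_YY   (s0,X)→(s0,Y,+1)
state=s0 head=1 tape=Y[Y]X_YY   (s0,Y)→(s3,X,+1)
state=s3 head=2 tape=YX[X]_YY   (s3,X)→(s2,Y,+1)
state=s2 head=3 tape=YXY[_]YY
M halts after 31 transitions.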